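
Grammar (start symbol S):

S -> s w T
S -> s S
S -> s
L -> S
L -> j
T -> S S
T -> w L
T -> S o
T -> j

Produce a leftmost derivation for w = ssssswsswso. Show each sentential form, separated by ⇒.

S ⇒ sS ⇒ ssS ⇒ sssS ⇒ ssssS ⇒ ssssswT ⇒ ssssswSS ⇒ ssssswsS ⇒ ssssswsswT ⇒ ssssswsswSo ⇒ ssssswsswso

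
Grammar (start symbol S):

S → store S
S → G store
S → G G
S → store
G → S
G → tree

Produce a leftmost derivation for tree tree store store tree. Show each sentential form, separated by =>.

S => G G   [S → G G]
G G => S G   [G → S]
S G => G store G   [S → G store]
G store G => S store G   [G → S]
S store G => G G store G   [S → G G]
G G store G => tree G store G   [G → tree]
tree G store G => tree S store G   [G → S]
tree S store G => tree G store store G   [S → G store]
tree G store store G => tree tree store store G   [G → tree]
tree tree store store G => tree tree store store tree   [G → tree]

S => G G => S G => G store G => S store G => G G store G => tree G store G => tree S store G => tree G store store G => tree tree store store G => tree tree store store tree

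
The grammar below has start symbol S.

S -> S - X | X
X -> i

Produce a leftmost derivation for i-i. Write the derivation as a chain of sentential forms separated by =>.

S => S-X => X-X => i-X => i-i

S => S-X   [S -> S - X]
S-X => X-X   [S -> X]
X-X => i-X   [X -> i]
i-X => i-i   [X -> i]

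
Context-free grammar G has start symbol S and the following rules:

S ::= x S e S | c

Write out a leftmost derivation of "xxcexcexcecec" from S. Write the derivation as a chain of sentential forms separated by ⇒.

S ⇒ xSeS ⇒ xxSeSeS ⇒ xxceSeS ⇒ xxcexSeSeS ⇒ xxcexceSeS ⇒ xxcexcexSeSeS ⇒ xxcexcexceSeS ⇒ xxcexcexceceS ⇒ xxcexcexcecec

S ⇒ xSeS   [S ::= x S e S]
xSeS ⇒ xxSeSeS   [S ::= x S e S]
xxSeSeS ⇒ xxceSeS   [S ::= c]
xxceSeS ⇒ xxcexSeSeS   [S ::= x S e S]
xxcexSeSeS ⇒ xxcexceSeS   [S ::= c]
xxcexceSeS ⇒ xxcexcexSeSeS   [S ::= x S e S]
xxcexcexSeSeS ⇒ xxcexcexceSeS   [S ::= c]
xxcexcexceSeS ⇒ xxcexcexceceS   [S ::= c]
xxcexcexceceS ⇒ xxcexcexcecec   [S ::= c]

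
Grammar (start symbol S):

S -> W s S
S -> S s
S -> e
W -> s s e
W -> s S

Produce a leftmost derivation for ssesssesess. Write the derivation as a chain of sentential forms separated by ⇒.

S ⇒ Ss ⇒ WsSs ⇒ ssesSs ⇒ ssesWsSs ⇒ ssesssesSs ⇒ ssesssesSss ⇒ ssesssesess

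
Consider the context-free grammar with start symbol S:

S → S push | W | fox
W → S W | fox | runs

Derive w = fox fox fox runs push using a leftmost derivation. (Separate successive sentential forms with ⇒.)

S ⇒ S push ⇒ W push ⇒ S W push ⇒ fox W push ⇒ fox S W push ⇒ fox W W push ⇒ fox S W W push ⇒ fox W W W push ⇒ fox fox W W push ⇒ fox fox fox W push ⇒ fox fox fox runs push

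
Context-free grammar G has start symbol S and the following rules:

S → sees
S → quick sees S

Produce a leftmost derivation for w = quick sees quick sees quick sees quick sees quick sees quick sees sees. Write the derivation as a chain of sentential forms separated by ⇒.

S ⇒ quick sees S ⇒ quick sees quick sees S ⇒ quick sees quick sees quick sees S ⇒ quick sees quick sees quick sees quick sees S ⇒ quick sees quick sees quick sees quick sees quick sees S ⇒ quick sees quick sees quick sees quick sees quick sees quick sees S ⇒ quick sees quick sees quick sees quick sees quick sees quick sees sees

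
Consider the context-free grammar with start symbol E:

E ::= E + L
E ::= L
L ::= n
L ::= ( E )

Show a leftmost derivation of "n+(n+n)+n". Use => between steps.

E=>E+L=>E+L+L=>L+L+L=>n+L+L=>n+(E)+L=>n+(E+L)+L=>n+(L+L)+L=>n+(n+L)+L=>n+(n+n)+L=>n+(n+n)+n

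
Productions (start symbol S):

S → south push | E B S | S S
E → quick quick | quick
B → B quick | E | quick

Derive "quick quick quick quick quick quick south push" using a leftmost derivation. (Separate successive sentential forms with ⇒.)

S ⇒ E B S ⇒ quick B S ⇒ quick E S ⇒ quick quick quick S ⇒ quick quick quick E B S ⇒ quick quick quick quick B S ⇒ quick quick quick quick B quick S ⇒ quick quick quick quick quick quick S ⇒ quick quick quick quick quick quick south push

S ⇒ E B S   [S → E B S]
E B S ⇒ quick B S   [E → quick]
quick B S ⇒ quick E S   [B → E]
quick E S ⇒ quick quick quick S   [E → quick quick]
quick quick quick S ⇒ quick quick quick E B S   [S → E B S]
quick quick quick E B S ⇒ quick quick quick quick B S   [E → quick]
quick quick quick quick B S ⇒ quick quick quick quick B quick S   [B → B quick]
quick quick quick quick B quick S ⇒ quick quick quick quick quick quick S   [B → quick]
quick quick quick quick quick quick S ⇒ quick quick quick quick quick quick south push   [S → south push]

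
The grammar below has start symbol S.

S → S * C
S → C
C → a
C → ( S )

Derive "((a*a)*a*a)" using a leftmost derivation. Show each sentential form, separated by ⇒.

S⇒C⇒(S)⇒(S*C)⇒(S*C*C)⇒(C*C*C)⇒((S)*C*C)⇒((S*C)*C*C)⇒((C*C)*C*C)⇒((a*C)*C*C)⇒((a*a)*C*C)⇒((a*a)*a*C)⇒((a*a)*a*a)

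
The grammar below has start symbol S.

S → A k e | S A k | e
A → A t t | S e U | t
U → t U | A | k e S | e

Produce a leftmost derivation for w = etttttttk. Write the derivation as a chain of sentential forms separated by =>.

S => SAk   [S → S A k]
SAk => eAk   [S → e]
eAk => eAttk   [A → A t t]
eAttk => eAttttk   [A → A t t]
eAttttk => eAttttttk   [A → A t t]
eAttttttk => etttttttk   [A → t]

S => SAk => eAk => eAttk => eAttttk => eAttttttk => etttttttk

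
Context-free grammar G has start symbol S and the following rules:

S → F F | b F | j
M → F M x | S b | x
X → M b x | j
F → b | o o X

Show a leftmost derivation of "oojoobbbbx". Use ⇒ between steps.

S ⇒ FF ⇒ ooXF ⇒ oojF ⇒ oojooX ⇒ oojooMbx ⇒ oojooSbbx ⇒ oojooFFbbx ⇒ oojoobFbbx ⇒ oojoobbbbx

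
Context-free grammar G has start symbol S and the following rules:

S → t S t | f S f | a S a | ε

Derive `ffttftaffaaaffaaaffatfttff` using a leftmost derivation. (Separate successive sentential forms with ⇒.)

S⇒fSf⇒ffSff⇒fftStff⇒ffttSttff⇒ffttfSfttff⇒ffttftStfttff⇒ffttftaSatfttff⇒ffttftafSfatfttff⇒ffttftaffSffatfttff⇒ffttftaffaSaffatfttff⇒ffttftaffaaSaaffatfttff⇒ffttftaffaaaSaaaffatfttff⇒ffttftaffaaafSfaaaffatfttff⇒ffttftaffaaaffaaaffatfttff

S ⇒ fSf   [S → f S f]
fSf ⇒ ffSff   [S → f S f]
ffSff ⇒ fftStff   [S → t S t]
fftStff ⇒ ffttSttff   [S → t S t]
ffttSttff ⇒ ffttfSfttff   [S → f S f]
ffttfSfttff ⇒ ffttftStfttff   [S → t S t]
ffttftStfttff ⇒ ffttftaSatfttff   [S → a S a]
ffttftaSatfttff ⇒ ffttftafSfatfttff   [S → f S f]
ffttftafSfatfttff ⇒ ffttftaffSffatfttff   [S → f S f]
ffttftaffSffatfttff ⇒ ffttftaffaSaffatfttff   [S → a S a]
ffttftaffaSaffatfttff ⇒ ffttftaffaaSaaffatfttff   [S → a S a]
ffttftaffaaSaaffatfttff ⇒ ffttftaffaaaSaaaffatfttff   [S → a S a]
ffttftaffaaaSaaaffatfttff ⇒ ffttftaffaaafSfaaaffatfttff   [S → f S f]
ffttftaffaaafSfaaaffatfttff ⇒ ffttftaffaaaffaaaffatfttff   [S → ε]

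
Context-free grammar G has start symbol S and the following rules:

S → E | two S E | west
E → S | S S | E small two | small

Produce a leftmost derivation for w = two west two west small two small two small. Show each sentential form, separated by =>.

S => two S E => two west E => two west S => two west two S E => two west two E E => two west two E small two E => two west two E small two small two E => two west two S small two small two E => two west two west small two small two E => two west two west small two small two small

S => two S E   [S → two S E]
two S E => two west E   [S → west]
two west E => two west S   [E → S]
two west S => two west two S E   [S → two S E]
two west two S E => two west two E E   [S → E]
two west two E E => two west two E small two E   [E → E small two]
two west two E small two E => two west two E small two small two E   [E → E small two]
two west two E small two small two E => two west two S small two small two E   [E → S]
two west two S small two small two E => two west two west small two small two E   [S → west]
two west two west small two small two E => two west two west small two small two small   [E → small]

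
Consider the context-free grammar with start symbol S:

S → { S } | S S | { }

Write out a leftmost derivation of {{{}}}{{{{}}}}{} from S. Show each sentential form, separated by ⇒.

S ⇒ SS ⇒ {S}S ⇒ {{S}}S ⇒ {{{}}}S ⇒ {{{}}}SS ⇒ {{{}}}{S}S ⇒ {{{}}}{{S}}S ⇒ {{{}}}{{{S}}}S ⇒ {{{}}}{{{{}}}}S ⇒ {{{}}}{{{{}}}}{}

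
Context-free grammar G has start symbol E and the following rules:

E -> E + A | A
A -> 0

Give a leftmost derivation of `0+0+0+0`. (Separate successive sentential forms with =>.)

E => E+A => E+A+A => E+A+A+A => A+A+A+A => 0+A+A+A => 0+0+A+A => 0+0+0+A => 0+0+0+0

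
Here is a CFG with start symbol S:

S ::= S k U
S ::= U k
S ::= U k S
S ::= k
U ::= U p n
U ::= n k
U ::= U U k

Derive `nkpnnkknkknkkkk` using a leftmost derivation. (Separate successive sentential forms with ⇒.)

S ⇒ UkS ⇒ UUkkS ⇒ UUkUkkS ⇒ UUkUkUkkS ⇒ UpnUkUkUkkS ⇒ nkpnUkUkUkkS ⇒ nkpnnkkUkUkkS ⇒ nkpnnkknkkUkkS ⇒ nkpnnkknkknkkkS ⇒ nkpnnkknkknkkkk

S ⇒ UkS   [S ::= U k S]
UkS ⇒ UUkkS   [U ::= U U k]
UUkkS ⇒ UUkUkkS   [U ::= U U k]
UUkUkkS ⇒ UUkUkUkkS   [U ::= U U k]
UUkUkUkkS ⇒ UpnUkUkUkkS   [U ::= U p n]
UpnUkUkUkkS ⇒ nkpnUkUkUkkS   [U ::= n k]
nkpnUkUkUkkS ⇒ nkpnnkkUkUkkS   [U ::= n k]
nkpnnkkUkUkkS ⇒ nkpnnkknkkUkkS   [U ::= n k]
nkpnnkknkkUkkS ⇒ nkpnnkknkknkkkS   [U ::= n k]
nkpnnkknkknkkkS ⇒ nkpnnkknkknkkkk   [S ::= k]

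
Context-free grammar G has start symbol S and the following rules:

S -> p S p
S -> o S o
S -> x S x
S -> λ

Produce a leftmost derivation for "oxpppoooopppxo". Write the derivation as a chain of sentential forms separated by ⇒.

S ⇒ oSo   [S -> o S o]
oSo ⇒ oxSxo   [S -> x S x]
oxSxo ⇒ oxpSpxo   [S -> p S p]
oxpSpxo ⇒ oxppSppxo   [S -> p S p]
oxppSppxo ⇒ oxpppSpppxo   [S -> p S p]
oxpppSpppxo ⇒ oxpppoSopppxo   [S -> o S o]
oxpppoSopppxo ⇒ oxpppooSoopppxo   [S -> o S o]
oxpppooSoopppxo ⇒ oxpppoooopppxo   [S -> λ]

S⇒oSo⇒oxSxo⇒oxpSpxo⇒oxppSppxo⇒oxpppSpppxo⇒oxpppoSopppxo⇒oxpppooSoopppxo⇒oxpppoooopppxo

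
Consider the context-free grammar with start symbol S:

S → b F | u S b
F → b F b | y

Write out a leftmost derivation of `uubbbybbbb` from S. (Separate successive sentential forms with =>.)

S => uSb   [S → u S b]
uSb => uuSbb   [S → u S b]
uuSbb => uubFbb   [S → b F]
uubFbb => uubbFbbb   [F → b F b]
uubbFbbb => uubbbFbbbb   [F → b F b]
uubbbFbbbb => uubbbybbbb   [F → y]

S => uSb => uuSbb => uubFbb => uubbFbbb => uubbbFbbbb => uubbbybbbb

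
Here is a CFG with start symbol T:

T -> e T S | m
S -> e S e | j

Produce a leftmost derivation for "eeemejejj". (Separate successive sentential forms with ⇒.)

T ⇒ eTS ⇒ eeTSS ⇒ eeeTSSS ⇒ eeemSSS ⇒ eeemeSeSS ⇒ eeemejeSS ⇒ eeemejejS ⇒ eeemejejj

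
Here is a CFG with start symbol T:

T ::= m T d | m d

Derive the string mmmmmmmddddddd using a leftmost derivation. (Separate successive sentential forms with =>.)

T => mTd => mmTdd => mmmTddd => mmmmTdddd => mmmmmTddddd => mmmmmmTdddddd => mmmmmmmddddddd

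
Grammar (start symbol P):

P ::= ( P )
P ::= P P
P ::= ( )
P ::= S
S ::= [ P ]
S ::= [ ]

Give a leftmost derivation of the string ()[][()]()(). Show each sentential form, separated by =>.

P => PP => PPP => ()PP => ()SP => ()[]P => ()[]PP => ()[]PPP => ()[]SPP => ()[][P]PP => ()[][()]PP => ()[][()]()P => ()[][()]()()

P => PP   [P ::= P P]
PP => PPP   [P ::= P P]
PPP => ()PP   [P ::= ( )]
()PP => ()SP   [P ::= S]
()SP => ()[]P   [S ::= [ ]]
()[]P => ()[]PP   [P ::= P P]
()[]PP => ()[]PPP   [P ::= P P]
()[]PPP => ()[]SPP   [P ::= S]
()[]SPP => ()[][P]PP   [S ::= [ P ]]
()[][P]PP => ()[][()]PP   [P ::= ( )]
()[][()]PP => ()[][()]()P   [P ::= ( )]
()[][()]()P => ()[][()]()()   [P ::= ( )]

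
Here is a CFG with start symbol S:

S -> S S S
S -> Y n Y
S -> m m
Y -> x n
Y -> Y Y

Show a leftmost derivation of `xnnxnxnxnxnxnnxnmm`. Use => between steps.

S => SSS   [S -> S S S]
SSS => YnYSS   [S -> Y n Y]
YnYSS => xnnYSS   [Y -> x n]
xnnYSS => xnnxnSS   [Y -> x n]
xnnxnSS => xnnxnYnYS   [S -> Y n Y]
xnnxnYnYS => xnnxnYYnYS   [Y -> Y Y]
xnnxnYYnYS => xnnxnYYYnYS   [Y -> Y Y]
xnnxnYYYnYS => xnnxnYYYYnYS   [Y -> Y Y]
xnnxnYYYYnYS => xnnxnxnYYYnYS   [Y -> x n]
xnnxnxnYYYnYS => xnnxnxnxnYYnYS   [Y -> x n]
xnnxnxnxnYYnYS => xnnxnxnxnxnYnYS   [Y -> x n]
xnnxnxnxnxnYnYS => xnnxnxnxnxnxnnYS   [Y -> x n]
xnnxnxnxnxnxnnYS => xnnxnxnxnxnxnnxnS   [Y -> x n]
xnnxnxnxnxnxnnxnS => xnnxnxnxnxnxnnxnmm   [S -> m m]

S => SSS => YnYSS => xnnYSS => xnnxnSS => xnnxnYnYS => xnnxnYYnYS => xnnxnYYYnYS => xnnxnYYYYnYS => xnnxnxnYYYnYS => xnnxnxnxnYYnYS => xnnxnxnxnxnYnYS => xnnxnxnxnxnxnnYS => xnnxnxnxnxnxnnxnS => xnnxnxnxnxnxnnxnmm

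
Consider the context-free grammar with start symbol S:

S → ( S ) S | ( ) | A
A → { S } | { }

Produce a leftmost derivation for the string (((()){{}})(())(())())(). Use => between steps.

S => (S)S => ((S)S)S => (((S)S)S)S => (((())S)S)S => (((())A)S)S => (((()){S})S)S => (((()){A})S)S => (((()){{}})S)S => (((()){{}})(S)S)S => (((()){{}})(())S)S => (((()){{}})(())(S)S)S => (((()){{}})(())(())S)S => (((()){{}})(())(())())S => (((()){{}})(())(())())()

S => (S)S   [S → ( S ) S]
(S)S => ((S)S)S   [S → ( S ) S]
((S)S)S => (((S)S)S)S   [S → ( S ) S]
(((S)S)S)S => (((())S)S)S   [S → ( )]
(((())S)S)S => (((())A)S)S   [S → A]
(((())A)S)S => (((()){S})S)S   [A → { S }]
(((()){S})S)S => (((()){A})S)S   [S → A]
(((()){A})S)S => (((()){{}})S)S   [A → { }]
(((()){{}})S)S => (((()){{}})(S)S)S   [S → ( S ) S]
(((()){{}})(S)S)S => (((()){{}})(())S)S   [S → ( )]
(((()){{}})(())S)S => (((()){{}})(())(S)S)S   [S → ( S ) S]
(((()){{}})(())(S)S)S => (((()){{}})(())(())S)S   [S → ( )]
(((()){{}})(())(())S)S => (((()){{}})(())(())())S   [S → ( )]
(((()){{}})(())(())())S => (((()){{}})(())(())())()   [S → ( )]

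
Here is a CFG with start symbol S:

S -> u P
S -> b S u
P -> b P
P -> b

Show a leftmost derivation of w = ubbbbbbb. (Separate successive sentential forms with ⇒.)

S ⇒ uP   [S -> u P]
uP ⇒ ubP   [P -> b P]
ubP ⇒ ubbP   [P -> b P]
ubbP ⇒ ubbbP   [P -> b P]
ubbbP ⇒ ubbbbP   [P -> b P]
ubbbbP ⇒ ubbbbbP   [P -> b P]
ubbbbbP ⇒ ubbbbbbP   [P -> b P]
ubbbbbbP ⇒ ubbbbbbb   [P -> b]

S⇒uP⇒ubP⇒ubbP⇒ubbbP⇒ubbbbP⇒ubbbbbP⇒ubbbbbbP⇒ubbbbbbb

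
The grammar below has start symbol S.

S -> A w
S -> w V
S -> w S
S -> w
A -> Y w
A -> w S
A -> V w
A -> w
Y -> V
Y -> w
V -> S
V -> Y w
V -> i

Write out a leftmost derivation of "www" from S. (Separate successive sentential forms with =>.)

S => wV => wYw => www

S => wV   [S -> w V]
wV => wYw   [V -> Y w]
wYw => www   [Y -> w]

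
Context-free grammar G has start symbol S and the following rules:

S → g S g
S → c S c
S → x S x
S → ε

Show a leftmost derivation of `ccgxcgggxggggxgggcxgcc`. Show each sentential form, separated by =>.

S=>cSc=>ccScc=>ccgSgcc=>ccgxSxgcc=>ccgxcScxgcc=>ccgxcgSgcxgcc=>ccgxcggSggcxgcc=>ccgxcgggSgggcxgcc=>ccgxcgggxSxgggcxgcc=>ccgxcgggxgSgxgggcxgcc=>ccgxcgggxggSggxgggcxgcc=>ccgxcgggxggggxgggcxgcc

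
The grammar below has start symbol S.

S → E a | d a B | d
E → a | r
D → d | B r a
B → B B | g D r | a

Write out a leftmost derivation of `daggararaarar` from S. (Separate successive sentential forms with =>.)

S => daB   [S → d a B]
daB => dagDr   [B → g D r]
dagDr => dagBrar   [D → B r a]
dagBrar => dagBBrar   [B → B B]
dagBBrar => dagBBBrar   [B → B B]
dagBBBrar => daggDrBBrar   [B → g D r]
daggDrBBrar => daggBrarBBrar   [D → B r a]
daggBrarBBrar => daggararBBrar   [B → a]
daggararBBrar => daggararaBrar   [B → a]
daggararaBrar => daggararaarar   [B → a]

S=>daB=>dagDr=>dagBrar=>dagBBrar=>dagBBBrar=>daggDrBBrar=>daggBrarBBrar=>daggararBBrar=>daggararaBrar=>daggararaarar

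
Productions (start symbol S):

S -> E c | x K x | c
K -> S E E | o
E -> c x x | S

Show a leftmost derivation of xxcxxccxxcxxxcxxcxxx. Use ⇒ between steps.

S ⇒ xKx   [S -> x K x]
xKx ⇒ xSEEx   [K -> S E E]
xSEEx ⇒ xxKxEEx   [S -> x K x]
xxKxEEx ⇒ xxSEExEEx   [K -> S E E]
xxSEExEEx ⇒ xxEcEExEEx   [S -> E c]
xxEcEExEEx ⇒ xxcxxcEExEEx   [E -> c x x]
xxcxxcEExEEx ⇒ xxcxxccxxExEEx   [E -> c x x]
xxcxxccxxExEEx ⇒ xxcxxccxxcxxxEEx   [E -> c x x]
xxcxxccxxcxxxEEx ⇒ xxcxxccxxcxxxcxxEx   [E -> c x x]
xxcxxccxxcxxxcxxEx ⇒ xxcxxccxxcxxxcxxcxxx   [E -> c x x]

S ⇒ xKx ⇒ xSEEx ⇒ xxKxEEx ⇒ xxSEExEEx ⇒ xxEcEExEEx ⇒ xxcxxcEExEEx ⇒ xxcxxccxxExEEx ⇒ xxcxxccxxcxxxEEx ⇒ xxcxxccxxcxxxcxxEx ⇒ xxcxxccxxcxxxcxxcxxx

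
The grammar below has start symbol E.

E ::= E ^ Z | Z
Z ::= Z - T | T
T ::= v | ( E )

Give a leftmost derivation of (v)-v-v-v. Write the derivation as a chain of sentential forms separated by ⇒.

E ⇒ Z ⇒ Z-T ⇒ Z-T-T ⇒ Z-T-T-T ⇒ T-T-T-T ⇒ (E)-T-T-T ⇒ (Z)-T-T-T ⇒ (T)-T-T-T ⇒ (v)-T-T-T ⇒ (v)-v-T-T ⇒ (v)-v-v-T ⇒ (v)-v-v-v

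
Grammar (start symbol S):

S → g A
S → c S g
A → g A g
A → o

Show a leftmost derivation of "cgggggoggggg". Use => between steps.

S=>cSg=>cgAg=>cggAgg=>cgggAggg=>cggggAgggg=>cgggggAggggg=>cgggggoggggg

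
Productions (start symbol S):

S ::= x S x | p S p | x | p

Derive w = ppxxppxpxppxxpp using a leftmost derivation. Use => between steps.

S => pSp   [S ::= p S p]
pSp => ppSpp   [S ::= p S p]
ppSpp => ppxSxpp   [S ::= x S x]
ppxSxpp => ppxxSxxpp   [S ::= x S x]
ppxxSxxpp => ppxxpSpxxpp   [S ::= p S p]
ppxxpSpxxpp => ppxxppSppxxpp   [S ::= p S p]
ppxxppSppxxpp => ppxxppxSxppxxpp   [S ::= x S x]
ppxxppxSxppxxpp => ppxxppxpxppxxpp   [S ::= p]

S => pSp => ppSpp => ppxSxpp => ppxxSxxpp => ppxxpSpxxpp => ppxxppSppxxpp => ppxxppxSxppxxpp => ppxxppxpxppxxpp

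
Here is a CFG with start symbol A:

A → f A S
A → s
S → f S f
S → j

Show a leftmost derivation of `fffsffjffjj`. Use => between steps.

A => fAS   [A → f A S]
fAS => ffASS   [A → f A S]
ffASS => fffASSS   [A → f A S]
fffASSS => fffsSSS   [A → s]
fffsSSS => fffsfSfSS   [S → f S f]
fffsfSfSS => fffsffSffSS   [S → f S f]
fffsffSffSS => fffsffjffSS   [S → j]
fffsffjffSS => fffsffjffjS   [S → j]
fffsffjffjS => fffsffjffjj   [S → j]

A => fAS => ffASS => fffASSS => fffsSSS => fffsfSfSS => fffsffSffSS => fffsffjffSS => fffsffjffjS => fffsffjffjj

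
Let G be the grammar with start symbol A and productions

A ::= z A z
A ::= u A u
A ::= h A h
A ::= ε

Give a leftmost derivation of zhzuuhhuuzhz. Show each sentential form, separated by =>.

A=>zAz=>zhAhz=>zhzAzhz=>zhzuAuzhz=>zhzuuAuuzhz=>zhzuuhAhuuzhz=>zhzuuhhuuzhz

A => zAz   [A ::= z A z]
zAz => zhAhz   [A ::= h A h]
zhAhz => zhzAzhz   [A ::= z A z]
zhzAzhz => zhzuAuzhz   [A ::= u A u]
zhzuAuzhz => zhzuuAuuzhz   [A ::= u A u]
zhzuuAuuzhz => zhzuuhAhuuzhz   [A ::= h A h]
zhzuuhAhuuzhz => zhzuuhhuuzhz   [A ::= ε]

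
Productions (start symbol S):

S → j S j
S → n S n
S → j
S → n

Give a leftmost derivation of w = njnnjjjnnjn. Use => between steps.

S => nSn => njSjn => njnSnjn => njnnSnnjn => njnnjSjnnjn => njnnjjjnnjn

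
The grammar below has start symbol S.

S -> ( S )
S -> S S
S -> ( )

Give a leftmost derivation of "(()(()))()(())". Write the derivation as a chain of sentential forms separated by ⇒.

S⇒SS⇒SSS⇒(S)SS⇒(SS)SS⇒(()S)SS⇒(()(S))SS⇒(()(()))SS⇒(()(()))()S⇒(()(()))()(S)⇒(()(()))()(())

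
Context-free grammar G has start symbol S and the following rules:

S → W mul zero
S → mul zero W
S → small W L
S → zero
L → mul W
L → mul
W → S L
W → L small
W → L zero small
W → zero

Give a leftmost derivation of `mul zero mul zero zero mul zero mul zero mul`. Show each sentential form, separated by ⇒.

S ⇒ mul zero W ⇒ mul zero S L ⇒ mul zero mul zero W L ⇒ mul zero mul zero zero L ⇒ mul zero mul zero zero mul W ⇒ mul zero mul zero zero mul S L ⇒ mul zero mul zero zero mul W mul zero L ⇒ mul zero mul zero zero mul zero mul zero L ⇒ mul zero mul zero zero mul zero mul zero mul

S ⇒ mul zero W   [S → mul zero W]
mul zero W ⇒ mul zero S L   [W → S L]
mul zero S L ⇒ mul zero mul zero W L   [S → mul zero W]
mul zero mul zero W L ⇒ mul zero mul zero zero L   [W → zero]
mul zero mul zero zero L ⇒ mul zero mul zero zero mul W   [L → mul W]
mul zero mul zero zero mul W ⇒ mul zero mul zero zero mul S L   [W → S L]
mul zero mul zero zero mul S L ⇒ mul zero mul zero zero mul W mul zero L   [S → W mul zero]
mul zero mul zero zero mul W mul zero L ⇒ mul zero mul zero zero mul zero mul zero L   [W → zero]
mul zero mul zero zero mul zero mul zero L ⇒ mul zero mul zero zero mul zero mul zero mul   [L → mul]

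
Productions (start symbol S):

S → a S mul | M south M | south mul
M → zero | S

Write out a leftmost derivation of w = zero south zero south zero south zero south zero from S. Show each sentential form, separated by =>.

S => M south M => zero south M => zero south S => zero south M south M => zero south S south M => zero south M south M south M => zero south S south M south M => zero south M south M south M south M => zero south zero south M south M south M => zero south zero south zero south M south M => zero south zero south zero south zero south M => zero south zero south zero south zero south zero

S => M south M   [S → M south M]
M south M => zero south M   [M → zero]
zero south M => zero south S   [M → S]
zero south S => zero south M south M   [S → M south M]
zero south M south M => zero south S south M   [M → S]
zero south S south M => zero south M south M south M   [S → M south M]
zero south M south M south M => zero south S south M south M   [M → S]
zero south S south M south M => zero south M south M south M south M   [S → M south M]
zero south M south M south M south M => zero south zero south M south M south M   [M → zero]
zero south zero south M south M south M => zero south zero south zero south M south M   [M → zero]
zero south zero south zero south M south M => zero south zero south zero south zero south M   [M → zero]
zero south zero south zero south zero south M => zero south zero south zero south zero south zero   [M → zero]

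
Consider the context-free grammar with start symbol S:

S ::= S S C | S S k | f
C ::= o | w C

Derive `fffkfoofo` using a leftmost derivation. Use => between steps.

S => SSC => SSCSC => fSCSC => fSSCCSC => fSSkSCCSC => ffSkSCCSC => fffkSCCSC => fffkfCCSC => fffkfoCSC => fffkfooSC => fffkfoofC => fffkfoofo

S => SSC   [S ::= S S C]
SSC => SSCSC   [S ::= S S C]
SSCSC => fSCSC   [S ::= f]
fSCSC => fSSCCSC   [S ::= S S C]
fSSCCSC => fSSkSCCSC   [S ::= S S k]
fSSkSCCSC => ffSkSCCSC   [S ::= f]
ffSkSCCSC => fffkSCCSC   [S ::= f]
fffkSCCSC => fffkfCCSC   [S ::= f]
fffkfCCSC => fffkfoCSC   [C ::= o]
fffkfoCSC => fffkfooSC   [C ::= o]
fffkfooSC => fffkfoofC   [S ::= f]
fffkfoofC => fffkfoofo   [C ::= o]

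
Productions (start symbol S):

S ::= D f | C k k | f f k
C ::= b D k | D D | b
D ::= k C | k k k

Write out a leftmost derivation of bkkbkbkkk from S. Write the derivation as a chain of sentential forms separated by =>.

S => Ckk => bDkkk => bkCkkk => bkDDkkk => bkkCDkkk => bkkbDkkk => bkkbkCkkk => bkkbkbkkk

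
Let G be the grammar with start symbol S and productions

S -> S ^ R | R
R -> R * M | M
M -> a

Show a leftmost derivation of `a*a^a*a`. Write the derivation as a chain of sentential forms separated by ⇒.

S⇒S^R⇒R^R⇒R*M^R⇒M*M^R⇒a*M^R⇒a*a^R⇒a*a^R*M⇒a*a^M*M⇒a*a^a*M⇒a*a^a*a

S ⇒ S^R   [S -> S ^ R]
S^R ⇒ R^R   [S -> R]
R^R ⇒ R*M^R   [R -> R * M]
R*M^R ⇒ M*M^R   [R -> M]
M*M^R ⇒ a*M^R   [M -> a]
a*M^R ⇒ a*a^R   [M -> a]
a*a^R ⇒ a*a^R*M   [R -> R * M]
a*a^R*M ⇒ a*a^M*M   [R -> M]
a*a^M*M ⇒ a*a^a*M   [M -> a]
a*a^a*M ⇒ a*a^a*a   [M -> a]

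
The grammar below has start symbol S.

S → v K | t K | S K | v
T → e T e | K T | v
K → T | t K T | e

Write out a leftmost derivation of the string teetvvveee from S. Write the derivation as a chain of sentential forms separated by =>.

S => SK => tKK => tTK => teTeK => teeTeeK => teeKTeeK => teetKTTeeK => teetTTTeeK => teetvTTeeK => teetvvTeeK => teetvvveeK => teetvvveee

S => SK   [S → S K]
SK => tKK   [S → t K]
tKK => tTK   [K → T]
tTK => teTeK   [T → e T e]
teTeK => teeTeeK   [T → e T e]
teeTeeK => teeKTeeK   [T → K T]
teeKTeeK => teetKTTeeK   [K → t K T]
teetKTTeeK => teetTTTeeK   [K → T]
teetTTTeeK => teetvTTeeK   [T → v]
teetvTTeeK => teetvvTeeK   [T → v]
teetvvTeeK => teetvvveeK   [T → v]
teetvvveeK => teetvvveee   [K → e]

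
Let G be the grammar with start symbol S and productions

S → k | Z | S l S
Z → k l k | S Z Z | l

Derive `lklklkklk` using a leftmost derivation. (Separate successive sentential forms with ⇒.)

S ⇒ Z ⇒ SZZ ⇒ ZZZ ⇒ lZZ ⇒ lSZZZ ⇒ lkZZZ ⇒ lklZZ ⇒ lklklkZ ⇒ lklklkklk

S ⇒ Z   [S → Z]
Z ⇒ SZZ   [Z → S Z Z]
SZZ ⇒ ZZZ   [S → Z]
ZZZ ⇒ lZZ   [Z → l]
lZZ ⇒ lSZZZ   [Z → S Z Z]
lSZZZ ⇒ lkZZZ   [S → k]
lkZZZ ⇒ lklZZ   [Z → l]
lklZZ ⇒ lklklkZ   [Z → k l k]
lklklkZ ⇒ lklklkklk   [Z → k l k]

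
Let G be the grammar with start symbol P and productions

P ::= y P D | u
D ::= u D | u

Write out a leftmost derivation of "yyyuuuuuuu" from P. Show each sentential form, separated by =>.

P => yPD   [P ::= y P D]
yPD => yyPDD   [P ::= y P D]
yyPDD => yyyPDDD   [P ::= y P D]
yyyPDDD => yyyuDDD   [P ::= u]
yyyuDDD => yyyuuDDD   [D ::= u D]
yyyuuDDD => yyyuuuDDD   [D ::= u D]
yyyuuuDDD => yyyuuuuDDD   [D ::= u D]
yyyuuuuDDD => yyyuuuuuDD   [D ::= u]
yyyuuuuuDD => yyyuuuuuuD   [D ::= u]
yyyuuuuuuD => yyyuuuuuuu   [D ::= u]

P => yPD => yyPDD => yyyPDDD => yyyuDDD => yyyuuDDD => yyyuuuDDD => yyyuuuuDDD => yyyuuuuuDD => yyyuuuuuuD => yyyuuuuuuu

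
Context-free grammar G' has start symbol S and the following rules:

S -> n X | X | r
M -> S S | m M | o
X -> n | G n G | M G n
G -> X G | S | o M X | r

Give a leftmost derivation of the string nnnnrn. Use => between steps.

S => nX   [S -> n X]
nX => nMGn   [X -> M G n]
nMGn => nSSGn   [M -> S S]
nSSGn => nnXSGn   [S -> n X]
nnXSGn => nnnSGn   [X -> n]
nnnSGn => nnnXGn   [S -> X]
nnnXGn => nnnnGn   [X -> n]
nnnnGn => nnnnrn   [G -> r]

S => nX => nMGn => nSSGn => nnXSGn => nnnSGn => nnnXGn => nnnnGn => nnnnrn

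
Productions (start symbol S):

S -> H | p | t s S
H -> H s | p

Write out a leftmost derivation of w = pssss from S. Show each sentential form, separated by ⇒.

S ⇒ H   [S -> H]
H ⇒ Hs   [H -> H s]
Hs ⇒ Hss   [H -> H s]
Hss ⇒ Hsss   [H -> H s]
Hsss ⇒ Hssss   [H -> H s]
Hssss ⇒ pssss   [H -> p]

S⇒H⇒Hs⇒Hss⇒Hsss⇒Hssss⇒pssss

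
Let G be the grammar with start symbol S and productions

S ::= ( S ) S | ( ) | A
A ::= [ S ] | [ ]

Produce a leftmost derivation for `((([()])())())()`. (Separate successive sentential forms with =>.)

S=>(S)S=>((S)S)S=>(((S)S)S)S=>(((A)S)S)S=>((([S])S)S)S=>((([()])S)S)S=>((([()])())S)S=>((([()])())())S=>((([()])())())()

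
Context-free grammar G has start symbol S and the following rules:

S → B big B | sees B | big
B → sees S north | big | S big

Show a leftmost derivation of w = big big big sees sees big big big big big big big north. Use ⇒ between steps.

S ⇒ B big B ⇒ S big big B ⇒ big big big B ⇒ big big big sees S north ⇒ big big big sees sees B north ⇒ big big big sees sees S big north ⇒ big big big sees sees B big B big north ⇒ big big big sees sees S big big B big north ⇒ big big big sees sees B big B big big B big north ⇒ big big big sees sees big big B big big B big north ⇒ big big big sees sees big big big big big B big north ⇒ big big big sees sees big big big big big big big north

S ⇒ B big B   [S → B big B]
B big B ⇒ S big big B   [B → S big]
S big big B ⇒ big big big B   [S → big]
big big big B ⇒ big big big sees S north   [B → sees S north]
big big big sees S north ⇒ big big big sees sees B north   [S → sees B]
big big big sees sees B north ⇒ big big big sees sees S big north   [B → S big]
big big big sees sees S big north ⇒ big big big sees sees B big B big north   [S → B big B]
big big big sees sees B big B big north ⇒ big big big sees sees S big big B big north   [B → S big]
big big big sees sees S big big B big north ⇒ big big big sees sees B big B big big B big north   [S → B big B]
big big big sees sees B big B big big B big north ⇒ big big big sees sees big big B big big B big north   [B → big]
big big big sees sees big big B big big B big north ⇒ big big big sees sees big big big big big B big north   [B → big]
big big big sees sees big big big big big B big north ⇒ big big big sees sees big big big big big big big north   [B → big]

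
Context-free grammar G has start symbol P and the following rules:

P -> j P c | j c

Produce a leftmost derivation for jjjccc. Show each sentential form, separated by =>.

P => jPc => jjPcc => jjjccc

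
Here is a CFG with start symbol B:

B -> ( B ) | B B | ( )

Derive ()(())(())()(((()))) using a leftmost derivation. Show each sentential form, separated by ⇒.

B⇒BB⇒BBB⇒()BB⇒()(B)B⇒()(())B⇒()(())BB⇒()(())(B)B⇒()(())(())B⇒()(())(())BB⇒()(())(())()B⇒()(())(())()(B)⇒()(())(())()((B))⇒()(())(())()(((B)))⇒()(())(())()(((())))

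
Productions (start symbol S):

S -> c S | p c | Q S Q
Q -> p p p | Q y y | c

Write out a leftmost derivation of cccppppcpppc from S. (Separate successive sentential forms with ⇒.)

S ⇒ QSQ   [S -> Q S Q]
QSQ ⇒ cSQ   [Q -> c]
cSQ ⇒ ccSQ   [S -> c S]
ccSQ ⇒ cccSQ   [S -> c S]
cccSQ ⇒ cccQSQQ   [S -> Q S Q]
cccQSQQ ⇒ cccpppSQQ   [Q -> p p p]
cccpppSQQ ⇒ cccppppcQQ   [S -> p c]
cccppppcQQ ⇒ cccppppcpppQ   [Q -> p p p]
cccppppcpppQ ⇒ cccppppcpppc   [Q -> c]

S⇒QSQ⇒cSQ⇒ccSQ⇒cccSQ⇒cccQSQQ⇒cccpppSQQ⇒cccppppcQQ⇒cccppppcpppQ⇒cccppppcpppc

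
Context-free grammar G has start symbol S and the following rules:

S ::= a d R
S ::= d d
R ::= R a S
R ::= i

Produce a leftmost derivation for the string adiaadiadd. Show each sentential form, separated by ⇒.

S ⇒ adR ⇒ adRaS ⇒ adRaSaS ⇒ adiaSaS ⇒ adiaadRaS ⇒ adiaadiaS ⇒ adiaadiadd

S ⇒ adR   [S ::= a d R]
adR ⇒ adRaS   [R ::= R a S]
adRaS ⇒ adRaSaS   [R ::= R a S]
adRaSaS ⇒ adiaSaS   [R ::= i]
adiaSaS ⇒ adiaadRaS   [S ::= a d R]
adiaadRaS ⇒ adiaadiaS   [R ::= i]
adiaadiaS ⇒ adiaadiadd   [S ::= d d]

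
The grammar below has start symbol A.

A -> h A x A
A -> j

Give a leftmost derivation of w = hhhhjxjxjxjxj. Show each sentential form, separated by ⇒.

A ⇒ hAxA ⇒ hhAxAxA ⇒ hhhAxAxAxA ⇒ hhhhAxAxAxAxA ⇒ hhhhjxAxAxAxA ⇒ hhhhjxjxAxAxA ⇒ hhhhjxjxjxAxA ⇒ hhhhjxjxjxjxA ⇒ hhhhjxjxjxjxj

A ⇒ hAxA   [A -> h A x A]
hAxA ⇒ hhAxAxA   [A -> h A x A]
hhAxAxA ⇒ hhhAxAxAxA   [A -> h A x A]
hhhAxAxAxA ⇒ hhhhAxAxAxAxA   [A -> h A x A]
hhhhAxAxAxAxA ⇒ hhhhjxAxAxAxA   [A -> j]
hhhhjxAxAxAxA ⇒ hhhhjxjxAxAxA   [A -> j]
hhhhjxjxAxAxA ⇒ hhhhjxjxjxAxA   [A -> j]
hhhhjxjxjxAxA ⇒ hhhhjxjxjxjxA   [A -> j]
hhhhjxjxjxjxA ⇒ hhhhjxjxjxjxj   [A -> j]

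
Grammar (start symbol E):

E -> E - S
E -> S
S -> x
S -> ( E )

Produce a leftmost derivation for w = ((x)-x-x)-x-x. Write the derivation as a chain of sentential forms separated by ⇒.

E ⇒ E-S ⇒ E-S-S ⇒ S-S-S ⇒ (E)-S-S ⇒ (E-S)-S-S ⇒ (E-S-S)-S-S ⇒ (S-S-S)-S-S ⇒ ((E)-S-S)-S-S ⇒ ((S)-S-S)-S-S ⇒ ((x)-S-S)-S-S ⇒ ((x)-x-S)-S-S ⇒ ((x)-x-x)-S-S ⇒ ((x)-x-x)-x-S ⇒ ((x)-x-x)-x-x

E ⇒ E-S   [E -> E - S]
E-S ⇒ E-S-S   [E -> E - S]
E-S-S ⇒ S-S-S   [E -> S]
S-S-S ⇒ (E)-S-S   [S -> ( E )]
(E)-S-S ⇒ (E-S)-S-S   [E -> E - S]
(E-S)-S-S ⇒ (E-S-S)-S-S   [E -> E - S]
(E-S-S)-S-S ⇒ (S-S-S)-S-S   [E -> S]
(S-S-S)-S-S ⇒ ((E)-S-S)-S-S   [S -> ( E )]
((E)-S-S)-S-S ⇒ ((S)-S-S)-S-S   [E -> S]
((S)-S-S)-S-S ⇒ ((x)-S-S)-S-S   [S -> x]
((x)-S-S)-S-S ⇒ ((x)-x-S)-S-S   [S -> x]
((x)-x-S)-S-S ⇒ ((x)-x-x)-S-S   [S -> x]
((x)-x-x)-S-S ⇒ ((x)-x-x)-x-S   [S -> x]
((x)-x-x)-x-S ⇒ ((x)-x-x)-x-x   [S -> x]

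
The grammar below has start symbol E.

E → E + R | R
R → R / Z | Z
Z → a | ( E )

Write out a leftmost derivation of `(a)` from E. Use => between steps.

E => R => Z => (E) => (R) => (Z) => (a)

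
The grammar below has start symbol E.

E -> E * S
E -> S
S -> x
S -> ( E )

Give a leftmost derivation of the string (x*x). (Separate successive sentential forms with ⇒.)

E ⇒ S   [E -> S]
S ⇒ (E)   [S -> ( E )]
(E) ⇒ (E*S)   [E -> E * S]
(E*S) ⇒ (S*S)   [E -> S]
(S*S) ⇒ (x*S)   [S -> x]
(x*S) ⇒ (x*x)   [S -> x]

E ⇒ S ⇒ (E) ⇒ (E*S) ⇒ (S*S) ⇒ (x*S) ⇒ (x*x)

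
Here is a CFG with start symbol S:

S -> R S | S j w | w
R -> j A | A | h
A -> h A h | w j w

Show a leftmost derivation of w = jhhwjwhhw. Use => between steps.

S => RS   [S -> R S]
RS => jAS   [R -> j A]
jAS => jhAhS   [A -> h A h]
jhAhS => jhhAhhS   [A -> h A h]
jhhAhhS => jhhwjwhhS   [A -> w j w]
jhhwjwhhS => jhhwjwhhw   [S -> w]

S => RS => jAS => jhAhS => jhhAhhS => jhhwjwhhS => jhhwjwhhw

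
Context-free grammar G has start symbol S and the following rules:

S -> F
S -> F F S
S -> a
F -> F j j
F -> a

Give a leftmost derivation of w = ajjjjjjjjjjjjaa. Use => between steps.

S => FFS => FjjFS => FjjjjFS => FjjjjjjFS => FjjjjjjjjFS => FjjjjjjjjjjFS => FjjjjjjjjjjjjFS => ajjjjjjjjjjjjFS => ajjjjjjjjjjjjaS => ajjjjjjjjjjjjaa

S => FFS   [S -> F F S]
FFS => FjjFS   [F -> F j j]
FjjFS => FjjjjFS   [F -> F j j]
FjjjjFS => FjjjjjjFS   [F -> F j j]
FjjjjjjFS => FjjjjjjjjFS   [F -> F j j]
FjjjjjjjjFS => FjjjjjjjjjjFS   [F -> F j j]
FjjjjjjjjjjFS => FjjjjjjjjjjjjFS   [F -> F j j]
FjjjjjjjjjjjjFS => ajjjjjjjjjjjjFS   [F -> a]
ajjjjjjjjjjjjFS => ajjjjjjjjjjjjaS   [F -> a]
ajjjjjjjjjjjjaS => ajjjjjjjjjjjjaa   [S -> a]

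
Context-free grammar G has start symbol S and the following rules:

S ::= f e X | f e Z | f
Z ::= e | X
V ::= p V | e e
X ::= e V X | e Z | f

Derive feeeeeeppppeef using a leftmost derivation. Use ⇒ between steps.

S⇒feX⇒feeVX⇒feeeeX⇒feeeeeZ⇒feeeeeX⇒feeeeeeVX⇒feeeeeepVX⇒feeeeeeppVX⇒feeeeeepppVX⇒feeeeeeppppVX⇒feeeeeeppppeeX⇒feeeeeeppppeef

S ⇒ feX   [S ::= f e X]
feX ⇒ feeVX   [X ::= e V X]
feeVX ⇒ feeeeX   [V ::= e e]
feeeeX ⇒ feeeeeZ   [X ::= e Z]
feeeeeZ ⇒ feeeeeX   [Z ::= X]
feeeeeX ⇒ feeeeeeVX   [X ::= e V X]
feeeeeeVX ⇒ feeeeeepVX   [V ::= p V]
feeeeeepVX ⇒ feeeeeeppVX   [V ::= p V]
feeeeeeppVX ⇒ feeeeeepppVX   [V ::= p V]
feeeeeepppVX ⇒ feeeeeeppppVX   [V ::= p V]
feeeeeeppppVX ⇒ feeeeeeppppeeX   [V ::= e e]
feeeeeeppppeeX ⇒ feeeeeeppppeef   [X ::= f]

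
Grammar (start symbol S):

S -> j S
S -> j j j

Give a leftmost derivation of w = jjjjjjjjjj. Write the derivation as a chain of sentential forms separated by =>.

S => jS => jjS => jjjS => jjjjS => jjjjjS => jjjjjjS => jjjjjjjS => jjjjjjjjjj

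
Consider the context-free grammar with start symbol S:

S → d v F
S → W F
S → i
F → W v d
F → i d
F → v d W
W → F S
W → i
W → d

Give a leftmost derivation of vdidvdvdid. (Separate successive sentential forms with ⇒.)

S ⇒ WF ⇒ FSF ⇒ vdWSF ⇒ vdiSF ⇒ vdidvFF ⇒ vdidvWvdF ⇒ vdidvdvdF ⇒ vdidvdvdid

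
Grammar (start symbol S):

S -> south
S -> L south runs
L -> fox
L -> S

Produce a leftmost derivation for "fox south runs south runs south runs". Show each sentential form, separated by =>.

S => L south runs => S south runs => L south runs south runs => S south runs south runs => L south runs south runs south runs => fox south runs south runs south runs

S => L south runs   [S -> L south runs]
L south runs => S south runs   [L -> S]
S south runs => L south runs south runs   [S -> L south runs]
L south runs south runs => S south runs south runs   [L -> S]
S south runs south runs => L south runs south runs south runs   [S -> L south runs]
L south runs south runs south runs => fox south runs south runs south runs   [L -> fox]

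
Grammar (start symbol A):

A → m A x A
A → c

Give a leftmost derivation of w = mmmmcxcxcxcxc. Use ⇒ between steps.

A ⇒ mAxA ⇒ mmAxAxA ⇒ mmmAxAxAxA ⇒ mmmmAxAxAxAxA ⇒ mmmmcxAxAxAxA ⇒ mmmmcxcxAxAxA ⇒ mmmmcxcxcxAxA ⇒ mmmmcxcxcxcxA ⇒ mmmmcxcxcxcxc

A ⇒ mAxA   [A → m A x A]
mAxA ⇒ mmAxAxA   [A → m A x A]
mmAxAxA ⇒ mmmAxAxAxA   [A → m A x A]
mmmAxAxAxA ⇒ mmmmAxAxAxAxA   [A → m A x A]
mmmmAxAxAxAxA ⇒ mmmmcxAxAxAxA   [A → c]
mmmmcxAxAxAxA ⇒ mmmmcxcxAxAxA   [A → c]
mmmmcxcxAxAxA ⇒ mmmmcxcxcxAxA   [A → c]
mmmmcxcxcxAxA ⇒ mmmmcxcxcxcxA   [A → c]
mmmmcxcxcxcxA ⇒ mmmmcxcxcxcxc   [A → c]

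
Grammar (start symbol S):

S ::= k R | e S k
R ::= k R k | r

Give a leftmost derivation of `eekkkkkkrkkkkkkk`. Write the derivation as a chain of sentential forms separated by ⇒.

S ⇒ eSk   [S ::= e S k]
eSk ⇒ eeSkk   [S ::= e S k]
eeSkk ⇒ eekRkk   [S ::= k R]
eekRkk ⇒ eekkRkkk   [R ::= k R k]
eekkRkkk ⇒ eekkkRkkkk   [R ::= k R k]
eekkkRkkkk ⇒ eekkkkRkkkkk   [R ::= k R k]
eekkkkRkkkkk ⇒ eekkkkkRkkkkkk   [R ::= k R k]
eekkkkkRkkkkkk ⇒ eekkkkkkRkkkkkkk   [R ::= k R k]
eekkkkkkRkkkkkkk ⇒ eekkkkkkrkkkkkkk   [R ::= r]

S ⇒ eSk ⇒ eeSkk ⇒ eekRkk ⇒ eekkRkkk ⇒ eekkkRkkkk ⇒ eekkkkRkkkkk ⇒ eekkkkkRkkkkkk ⇒ eekkkkkkRkkkkkkk ⇒ eekkkkkkrkkkkkkk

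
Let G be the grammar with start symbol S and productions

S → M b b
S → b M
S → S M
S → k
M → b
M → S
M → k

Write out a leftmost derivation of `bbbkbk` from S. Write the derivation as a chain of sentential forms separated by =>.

S => SM => MbbM => bbbM => bbbS => bbbSM => bbbSMM => bbbkMM => bbbkbM => bbbkbk

S => SM   [S → S M]
SM => MbbM   [S → M b b]
MbbM => bbbM   [M → b]
bbbM => bbbS   [M → S]
bbbS => bbbSM   [S → S M]
bbbSM => bbbSMM   [S → S M]
bbbSMM => bbbkMM   [S → k]
bbbkMM => bbbkbM   [M → b]
bbbkbM => bbbkbk   [M → k]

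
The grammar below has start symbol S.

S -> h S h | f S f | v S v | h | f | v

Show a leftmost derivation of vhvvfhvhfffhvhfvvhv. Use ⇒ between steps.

S ⇒ vSv ⇒ vhShv ⇒ vhvSvhv ⇒ vhvvSvvhv ⇒ vhvvfSfvvhv ⇒ vhvvfhShfvvhv ⇒ vhvvfhvSvhfvvhv ⇒ vhvvfhvhShvhfvvhv ⇒ vhvvfhvhfSfhvhfvvhv ⇒ vhvvfhvhfffhvhfvvhv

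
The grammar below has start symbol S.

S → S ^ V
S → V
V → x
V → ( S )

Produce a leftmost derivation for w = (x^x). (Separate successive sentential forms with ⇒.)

S ⇒ V ⇒ (S) ⇒ (S^V) ⇒ (V^V) ⇒ (x^V) ⇒ (x^x)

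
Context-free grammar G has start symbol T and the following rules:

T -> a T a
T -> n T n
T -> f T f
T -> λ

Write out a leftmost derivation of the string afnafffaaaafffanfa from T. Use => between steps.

T=>aTa=>afTfa=>afnTnfa=>afnaTanfa=>afnafTfanfa=>afnaffTffanfa=>afnafffTfffanfa=>afnafffaTafffanfa=>afnafffaaTaafffanfa=>afnafffaaaafffanfa

T => aTa   [T -> a T a]
aTa => afTfa   [T -> f T f]
afTfa => afnTnfa   [T -> n T n]
afnTnfa => afnaTanfa   [T -> a T a]
afnaTanfa => afnafTfanfa   [T -> f T f]
afnafTfanfa => afnaffTffanfa   [T -> f T f]
afnaffTffanfa => afnafffTfffanfa   [T -> f T f]
afnafffTfffanfa => afnafffaTafffanfa   [T -> a T a]
afnafffaTafffanfa => afnafffaaTaafffanfa   [T -> a T a]
afnafffaaTaafffanfa => afnafffaaaafffanfa   [T -> λ]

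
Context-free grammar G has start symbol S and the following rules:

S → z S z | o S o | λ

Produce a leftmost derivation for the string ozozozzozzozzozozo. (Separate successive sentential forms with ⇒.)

S ⇒ oSo ⇒ ozSzo ⇒ ozoSozo ⇒ ozozSzozo ⇒ ozozoSozozo ⇒ ozozozSzozozo ⇒ ozozozzSzzozozo ⇒ ozozozzoSozzozozo ⇒ ozozozzozSzozzozozo ⇒ ozozozzozzozzozozo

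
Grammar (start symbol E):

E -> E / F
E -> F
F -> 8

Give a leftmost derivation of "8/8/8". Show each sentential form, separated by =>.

E => E/F => E/F/F => F/F/F => 8/F/F => 8/8/F => 8/8/8

E => E/F   [E -> E / F]
E/F => E/F/F   [E -> E / F]
E/F/F => F/F/F   [E -> F]
F/F/F => 8/F/F   [F -> 8]
8/F/F => 8/8/F   [F -> 8]
8/8/F => 8/8/8   [F -> 8]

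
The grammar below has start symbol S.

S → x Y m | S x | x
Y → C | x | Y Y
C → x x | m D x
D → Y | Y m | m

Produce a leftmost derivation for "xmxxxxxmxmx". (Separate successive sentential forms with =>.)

S => Sx => xYmx => xCmx => xmDxmx => xmYmxmx => xmYYmxmx => xmYYYmxmx => xmYYYYmxmx => xmYYYYYmxmx => xmxYYYYmxmx => xmxxYYYmxmx => xmxxxYYmxmx => xmxxxxYmxmx => xmxxxxxmxmx

S => Sx   [S → S x]
Sx => xYmx   [S → x Y m]
xYmx => xCmx   [Y → C]
xCmx => xmDxmx   [C → m D x]
xmDxmx => xmYmxmx   [D → Y m]
xmYmxmx => xmYYmxmx   [Y → Y Y]
xmYYmxmx => xmYYYmxmx   [Y → Y Y]
xmYYYmxmx => xmYYYYmxmx   [Y → Y Y]
xmYYYYmxmx => xmYYYYYmxmx   [Y → Y Y]
xmYYYYYmxmx => xmxYYYYmxmx   [Y → x]
xmxYYYYmxmx => xmxxYYYmxmx   [Y → x]
xmxxYYYmxmx => xmxxxYYmxmx   [Y → x]
xmxxxYYmxmx => xmxxxxYmxmx   [Y → x]
xmxxxxYmxmx => xmxxxxxmxmx   [Y → x]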